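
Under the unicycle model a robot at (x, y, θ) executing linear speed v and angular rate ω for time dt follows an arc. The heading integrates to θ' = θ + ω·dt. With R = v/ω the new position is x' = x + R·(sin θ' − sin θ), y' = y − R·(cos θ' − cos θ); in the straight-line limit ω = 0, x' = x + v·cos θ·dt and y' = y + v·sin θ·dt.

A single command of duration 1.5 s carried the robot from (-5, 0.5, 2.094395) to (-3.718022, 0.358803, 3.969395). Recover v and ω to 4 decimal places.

Δθ = 3.969395 − 2.094395 = 1.875000
ω = Δθ/dt = 1.875000/1.5 = 1.2500
R = Δx/(sin θ' − sin θ) = -0.8000
v = R·ω = -0.8000·1.2500 = -1.0000

v = -1.0000, ω = 1.2500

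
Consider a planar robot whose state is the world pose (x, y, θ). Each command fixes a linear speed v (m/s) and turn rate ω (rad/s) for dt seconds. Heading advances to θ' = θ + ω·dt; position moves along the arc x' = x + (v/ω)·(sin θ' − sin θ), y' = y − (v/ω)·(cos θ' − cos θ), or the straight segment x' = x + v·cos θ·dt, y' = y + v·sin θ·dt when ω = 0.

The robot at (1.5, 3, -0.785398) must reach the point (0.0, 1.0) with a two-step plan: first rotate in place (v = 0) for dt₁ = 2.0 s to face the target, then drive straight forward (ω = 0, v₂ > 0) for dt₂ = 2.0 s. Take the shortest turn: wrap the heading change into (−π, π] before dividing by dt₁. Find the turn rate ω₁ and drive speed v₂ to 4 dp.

ω₁ = -0.7144, v₂ = 1.2500

heading to target = atan2(1−3, 0−1.5) = -2.2143
Δθ = wrap(-2.2143 − -0.7854) = -1.4289; ω₁ = Δθ/dt₁ = -0.7144
distance = √((0−1.5)² + (1−3)²) = 2.5000; v₂ = distance/dt₂ = 1.2500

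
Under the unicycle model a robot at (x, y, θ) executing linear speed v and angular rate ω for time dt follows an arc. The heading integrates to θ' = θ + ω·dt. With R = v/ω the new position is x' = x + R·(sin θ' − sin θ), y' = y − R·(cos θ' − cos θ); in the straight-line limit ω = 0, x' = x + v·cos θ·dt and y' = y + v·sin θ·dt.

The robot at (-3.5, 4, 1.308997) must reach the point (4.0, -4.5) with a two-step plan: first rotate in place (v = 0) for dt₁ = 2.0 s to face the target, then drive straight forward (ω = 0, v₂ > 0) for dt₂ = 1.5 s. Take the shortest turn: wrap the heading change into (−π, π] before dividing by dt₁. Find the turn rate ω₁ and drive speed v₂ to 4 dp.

heading to target = atan2(-4.5−4, 4−-3.5) = -0.8478
Δθ = wrap(-0.8478 − 1.3090) = -2.1568; ω₁ = Δθ/dt₁ = -1.0784
distance = √((4−-3.5)² + (-4.5−4)²) = 11.3358; v₂ = distance/dt₂ = 7.5572

ω₁ = -1.0784, v₂ = 7.5572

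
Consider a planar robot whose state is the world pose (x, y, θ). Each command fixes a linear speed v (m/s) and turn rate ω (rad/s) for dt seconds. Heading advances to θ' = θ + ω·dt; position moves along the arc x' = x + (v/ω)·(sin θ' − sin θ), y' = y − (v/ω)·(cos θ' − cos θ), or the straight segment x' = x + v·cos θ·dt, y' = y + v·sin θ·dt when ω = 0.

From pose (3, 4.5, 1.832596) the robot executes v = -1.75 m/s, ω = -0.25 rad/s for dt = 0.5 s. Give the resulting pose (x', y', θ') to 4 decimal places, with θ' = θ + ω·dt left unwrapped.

(3.1731, 3.6429, 1.7076)

θ' = 1.8326 + -0.25·0.5 = 1.7076
R = v/ω = -1.75/-0.25 = 7.0000
x' = 3 + 7.0000·(sin 1.7076 − sin 1.8326) = 3.1731
y' = 4.5 − 7.0000·(cos 1.7076 − cos 1.8326) = 3.6429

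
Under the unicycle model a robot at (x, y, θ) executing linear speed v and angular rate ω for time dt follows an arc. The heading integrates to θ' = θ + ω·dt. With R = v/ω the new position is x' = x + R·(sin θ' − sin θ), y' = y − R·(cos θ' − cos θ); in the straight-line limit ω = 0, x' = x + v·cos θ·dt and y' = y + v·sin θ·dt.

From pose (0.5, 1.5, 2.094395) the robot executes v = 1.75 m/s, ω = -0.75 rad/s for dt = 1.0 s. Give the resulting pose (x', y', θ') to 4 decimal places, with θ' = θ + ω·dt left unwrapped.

θ' = 2.0944 + -0.75·1.0 = 1.3444
R = v/ω = 1.75/-0.75 = -2.3333
x' = 0.5 + -2.3333·(sin 1.3444 − sin 2.0944) = 0.2469
y' = 1.5 − -2.3333·(cos 1.3444 − cos 2.0944) = 3.1904

(0.2469, 3.1904, 1.3444)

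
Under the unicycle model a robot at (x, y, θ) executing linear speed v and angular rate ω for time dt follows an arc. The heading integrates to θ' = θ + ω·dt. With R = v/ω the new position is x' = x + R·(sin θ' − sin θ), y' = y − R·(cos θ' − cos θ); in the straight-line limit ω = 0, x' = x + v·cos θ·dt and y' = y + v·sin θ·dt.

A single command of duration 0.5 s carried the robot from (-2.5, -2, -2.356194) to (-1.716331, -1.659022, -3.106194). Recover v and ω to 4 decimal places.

v = -1.7500, ω = -1.5000

Δθ = -3.106194 − -2.356194 = -0.750000
ω = Δθ/dt = -0.750000/0.5 = -1.5000
R = Δx/(sin θ' − sin θ) = 1.1667
v = R·ω = 1.1667·-1.5000 = -1.7500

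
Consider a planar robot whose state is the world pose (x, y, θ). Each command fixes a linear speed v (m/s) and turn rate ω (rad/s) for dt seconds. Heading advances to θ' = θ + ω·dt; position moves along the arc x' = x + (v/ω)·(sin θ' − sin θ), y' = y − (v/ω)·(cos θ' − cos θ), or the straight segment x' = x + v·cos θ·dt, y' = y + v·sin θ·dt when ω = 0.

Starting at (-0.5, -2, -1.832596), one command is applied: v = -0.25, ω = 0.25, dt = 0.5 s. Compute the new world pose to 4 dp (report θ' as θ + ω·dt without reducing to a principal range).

(-0.4753, -1.8776, -1.7076)

θ' = -1.8326 + 0.25·0.5 = -1.7076
R = v/ω = -0.25/0.25 = -1.0000
x' = -0.5 + -1.0000·(sin -1.7076 − sin -1.8326) = -0.4753
y' = -2 − -1.0000·(cos -1.7076 − cos -1.8326) = -1.8776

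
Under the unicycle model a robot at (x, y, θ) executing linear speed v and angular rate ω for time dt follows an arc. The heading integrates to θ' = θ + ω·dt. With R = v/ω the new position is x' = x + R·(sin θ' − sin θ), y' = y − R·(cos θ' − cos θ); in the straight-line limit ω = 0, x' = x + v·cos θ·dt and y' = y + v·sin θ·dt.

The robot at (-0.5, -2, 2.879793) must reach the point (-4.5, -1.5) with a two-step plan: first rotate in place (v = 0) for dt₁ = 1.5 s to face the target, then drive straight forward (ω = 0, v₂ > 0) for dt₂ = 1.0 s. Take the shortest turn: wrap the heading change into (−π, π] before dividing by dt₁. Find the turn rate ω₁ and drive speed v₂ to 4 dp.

heading to target = atan2(-1.5−-2, -4.5−-0.5) = 3.0172
Δθ = wrap(3.0172 − 2.8798) = 0.1374; ω₁ = Δθ/dt₁ = 0.0916
distance = √((-4.5−-0.5)² + (-1.5−-2)²) = 4.0311; v₂ = distance/dt₂ = 4.0311

ω₁ = 0.0916, v₂ = 4.0311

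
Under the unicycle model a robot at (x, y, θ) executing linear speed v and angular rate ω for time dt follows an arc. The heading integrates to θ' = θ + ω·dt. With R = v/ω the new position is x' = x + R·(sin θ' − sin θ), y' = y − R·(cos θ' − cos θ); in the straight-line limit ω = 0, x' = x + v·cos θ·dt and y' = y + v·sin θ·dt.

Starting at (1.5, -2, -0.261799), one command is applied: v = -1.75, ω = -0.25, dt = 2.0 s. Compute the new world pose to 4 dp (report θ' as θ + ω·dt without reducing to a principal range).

(-1.5198, -0.3037, -0.7618)

θ' = -0.2618 + -0.25·2.0 = -0.7618
R = v/ω = -1.75/-0.25 = 7.0000
x' = 1.5 + 7.0000·(sin -0.7618 − sin -0.2618) = -1.5198
y' = -2 − 7.0000·(cos -0.7618 − cos -0.2618) = -0.3037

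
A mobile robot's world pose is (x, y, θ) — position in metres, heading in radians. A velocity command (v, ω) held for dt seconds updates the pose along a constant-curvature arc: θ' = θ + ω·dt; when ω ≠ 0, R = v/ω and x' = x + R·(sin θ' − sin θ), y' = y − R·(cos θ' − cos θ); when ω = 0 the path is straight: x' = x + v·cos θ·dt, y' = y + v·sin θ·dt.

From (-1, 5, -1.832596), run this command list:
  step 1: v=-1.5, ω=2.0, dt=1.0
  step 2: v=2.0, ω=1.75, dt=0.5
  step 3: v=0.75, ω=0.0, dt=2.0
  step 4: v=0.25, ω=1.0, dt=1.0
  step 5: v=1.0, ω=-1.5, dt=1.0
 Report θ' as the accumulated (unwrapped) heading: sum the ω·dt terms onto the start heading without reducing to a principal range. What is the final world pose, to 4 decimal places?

step 1: θ'=0.1674 (R=-0.7500) → pose (-1.8494, 5.9336, 0.1674)
step 2: θ'=1.0424 (R=1.1429) → pose (-1.0528, 6.4843, 1.0424)
step 3: θ'=1.0424 (straight) → pose (-0.2966, 7.7798, 1.0424)
step 4: θ'=2.0424 (R=0.2500) → pose (-0.2898, 8.0194, 2.0424)
step 5: θ'=0.5424 (R=-0.6667) → pose (-0.0401, 8.8932, 0.5424)

(-0.0401, 8.8932, 0.5424)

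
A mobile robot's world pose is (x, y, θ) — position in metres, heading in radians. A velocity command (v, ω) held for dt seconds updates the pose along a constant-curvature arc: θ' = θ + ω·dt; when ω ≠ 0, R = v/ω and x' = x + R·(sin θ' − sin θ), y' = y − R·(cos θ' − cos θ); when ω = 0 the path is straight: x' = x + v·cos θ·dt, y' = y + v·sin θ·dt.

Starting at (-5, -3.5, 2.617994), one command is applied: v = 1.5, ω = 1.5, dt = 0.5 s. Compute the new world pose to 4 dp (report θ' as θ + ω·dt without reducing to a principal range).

θ' = 2.6180 + 1.5·0.5 = 3.3680
R = v/ω = 1.5/1.5 = 1.0000
x' = -5 + 1.0000·(sin 3.3680 − sin 2.6180) = -5.7245
y' = -3.5 − 1.0000·(cos 3.3680 − cos 2.6180) = -3.3915

(-5.7245, -3.3915, 3.3680)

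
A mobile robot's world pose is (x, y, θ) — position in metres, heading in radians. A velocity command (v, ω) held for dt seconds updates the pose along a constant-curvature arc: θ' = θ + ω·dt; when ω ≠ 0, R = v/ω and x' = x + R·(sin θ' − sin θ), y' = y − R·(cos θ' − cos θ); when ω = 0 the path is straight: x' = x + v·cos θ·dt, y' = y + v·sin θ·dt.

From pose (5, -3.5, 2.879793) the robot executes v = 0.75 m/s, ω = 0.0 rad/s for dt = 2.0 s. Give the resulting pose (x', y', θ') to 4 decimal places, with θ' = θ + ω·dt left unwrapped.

θ' = 2.8798 + 0.0·2.0 = 2.8798
ω = 0 → straight: x' = 5 + 0.75·cos(2.8798)·2.0 = 3.5511
y' = -3.5 + 0.75·sin(2.8798)·2.0 = -3.1118

(3.5511, -3.1118, 2.8798)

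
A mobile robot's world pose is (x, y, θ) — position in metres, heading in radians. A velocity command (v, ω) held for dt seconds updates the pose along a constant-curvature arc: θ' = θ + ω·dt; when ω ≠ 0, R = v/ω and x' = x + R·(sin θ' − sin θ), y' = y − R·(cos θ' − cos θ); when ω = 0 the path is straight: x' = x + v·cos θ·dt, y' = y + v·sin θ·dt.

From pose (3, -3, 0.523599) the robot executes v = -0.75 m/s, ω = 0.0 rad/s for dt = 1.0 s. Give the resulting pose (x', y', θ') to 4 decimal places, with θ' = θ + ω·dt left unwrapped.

θ' = 0.5236 + 0.0·1.0 = 0.5236
ω = 0 → straight: x' = 3 + -0.75·cos(0.5236)·1.0 = 2.3505
y' = -3 + -0.75·sin(0.5236)·1.0 = -3.3750

(2.3505, -3.3750, 0.5236)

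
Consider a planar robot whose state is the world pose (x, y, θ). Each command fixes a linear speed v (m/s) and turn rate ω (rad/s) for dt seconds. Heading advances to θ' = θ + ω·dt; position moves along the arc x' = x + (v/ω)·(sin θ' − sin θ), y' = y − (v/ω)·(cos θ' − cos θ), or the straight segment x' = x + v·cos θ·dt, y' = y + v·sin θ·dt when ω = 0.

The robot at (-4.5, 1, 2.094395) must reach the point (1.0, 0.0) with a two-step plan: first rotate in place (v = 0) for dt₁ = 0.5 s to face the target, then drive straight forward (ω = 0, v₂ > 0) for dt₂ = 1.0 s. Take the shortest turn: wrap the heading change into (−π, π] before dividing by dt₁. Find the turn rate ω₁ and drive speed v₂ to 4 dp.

heading to target = atan2(0−1, 1−-4.5) = -0.1799
Δθ = wrap(-0.1799 − 2.0944) = -2.2742; ω₁ = Δθ/dt₁ = -4.5485
distance = √((1−-4.5)² + (0−1)²) = 5.5902; v₂ = distance/dt₂ = 5.5902

ω₁ = -4.5485, v₂ = 5.5902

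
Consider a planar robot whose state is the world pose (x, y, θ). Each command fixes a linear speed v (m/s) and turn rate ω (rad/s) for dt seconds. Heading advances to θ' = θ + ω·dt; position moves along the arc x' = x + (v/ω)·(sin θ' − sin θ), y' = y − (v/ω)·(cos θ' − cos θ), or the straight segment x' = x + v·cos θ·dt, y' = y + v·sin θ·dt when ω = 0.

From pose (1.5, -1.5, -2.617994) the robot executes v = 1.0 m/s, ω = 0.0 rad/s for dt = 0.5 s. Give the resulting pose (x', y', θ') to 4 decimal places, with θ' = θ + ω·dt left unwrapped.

(1.0670, -1.7500, -2.6180)

θ' = -2.6180 + 0.0·0.5 = -2.6180
ω = 0 → straight: x' = 1.5 + 1.0·cos(-2.6180)·0.5 = 1.0670
y' = -1.5 + 1.0·sin(-2.6180)·0.5 = -1.7500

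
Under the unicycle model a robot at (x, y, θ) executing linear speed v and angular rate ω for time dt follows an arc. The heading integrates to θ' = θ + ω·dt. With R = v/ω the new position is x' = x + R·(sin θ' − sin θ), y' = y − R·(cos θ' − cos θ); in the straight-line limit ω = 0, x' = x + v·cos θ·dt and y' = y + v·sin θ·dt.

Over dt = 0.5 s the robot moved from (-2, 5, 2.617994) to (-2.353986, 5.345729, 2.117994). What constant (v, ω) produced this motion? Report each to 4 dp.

Δθ = 2.117994 − 2.617994 = -0.500000
ω = Δθ/dt = -0.500000/0.5 = -1.0000
R = Δx/(sin θ' − sin θ) = -1.0000
v = R·ω = -1.0000·-1.0000 = 1.0000

v = 1.0000, ω = -1.0000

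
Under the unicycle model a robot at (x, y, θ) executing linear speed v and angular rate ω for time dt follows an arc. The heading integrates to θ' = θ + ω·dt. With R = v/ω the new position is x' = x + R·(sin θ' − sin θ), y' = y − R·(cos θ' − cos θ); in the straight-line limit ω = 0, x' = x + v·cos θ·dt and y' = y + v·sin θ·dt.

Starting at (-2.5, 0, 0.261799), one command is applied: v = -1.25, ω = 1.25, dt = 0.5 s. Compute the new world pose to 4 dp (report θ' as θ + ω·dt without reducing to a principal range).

θ' = 0.2618 + 1.25·0.5 = 0.8868
R = v/ω = -1.25/1.25 = -1.0000
x' = -2.5 + -1.0000·(sin 0.8868 − sin 0.2618) = -3.0162
y' = 0 − -1.0000·(cos 0.8868 − cos 0.2618) = -0.3340

(-3.0162, -0.3340, 0.8868)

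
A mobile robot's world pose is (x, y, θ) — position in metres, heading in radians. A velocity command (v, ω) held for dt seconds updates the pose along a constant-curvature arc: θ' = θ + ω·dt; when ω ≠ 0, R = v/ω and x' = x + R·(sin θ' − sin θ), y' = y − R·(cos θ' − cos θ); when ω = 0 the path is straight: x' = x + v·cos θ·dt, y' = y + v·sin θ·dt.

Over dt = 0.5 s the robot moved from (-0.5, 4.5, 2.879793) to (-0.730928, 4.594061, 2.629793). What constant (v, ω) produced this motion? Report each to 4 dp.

v = 0.5000, ω = -0.5000

Δθ = 2.629793 − 2.879793 = -0.250000
ω = Δθ/dt = -0.250000/0.5 = -0.5000
R = Δx/(sin θ' − sin θ) = -1.0000
v = R·ω = -1.0000·-0.5000 = 0.5000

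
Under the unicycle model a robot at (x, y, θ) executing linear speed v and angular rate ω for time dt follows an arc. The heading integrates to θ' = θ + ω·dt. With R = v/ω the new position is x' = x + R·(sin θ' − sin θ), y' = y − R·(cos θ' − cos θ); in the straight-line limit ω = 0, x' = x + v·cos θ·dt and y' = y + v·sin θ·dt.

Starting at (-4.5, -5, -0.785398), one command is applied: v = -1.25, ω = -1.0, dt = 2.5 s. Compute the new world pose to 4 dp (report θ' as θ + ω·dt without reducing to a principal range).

(-3.4370, -2.8790, -3.2854)

θ' = -0.7854 + -1.0·2.5 = -3.2854
R = v/ω = -1.25/-1.0 = 1.2500
x' = -4.5 + 1.2500·(sin -3.2854 − sin -0.7854) = -3.4370
y' = -5 − 1.2500·(cos -3.2854 − cos -0.7854) = -2.8790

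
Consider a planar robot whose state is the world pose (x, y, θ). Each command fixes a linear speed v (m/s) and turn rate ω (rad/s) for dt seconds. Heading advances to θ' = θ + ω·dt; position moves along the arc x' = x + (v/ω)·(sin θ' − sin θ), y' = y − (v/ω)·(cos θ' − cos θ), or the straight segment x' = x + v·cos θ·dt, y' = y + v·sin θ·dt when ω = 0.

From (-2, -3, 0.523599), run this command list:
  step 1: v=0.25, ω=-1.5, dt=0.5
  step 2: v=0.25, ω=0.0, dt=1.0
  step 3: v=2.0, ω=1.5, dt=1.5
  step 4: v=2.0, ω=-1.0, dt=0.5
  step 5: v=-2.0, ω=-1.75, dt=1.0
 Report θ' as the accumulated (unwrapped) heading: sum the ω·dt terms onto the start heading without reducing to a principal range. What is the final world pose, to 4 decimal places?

(-1.7348, -1.2459, -0.2264)

step 1: θ'=-0.2264 (R=-0.1667) → pose (-1.8793, -2.9819, -0.2264)
step 2: θ'=-0.2264 (straight) → pose (-1.6356, -3.0380, -0.2264)
step 3: θ'=2.0236 (R=1.3333) → pose (-0.1374, -1.1554, 2.0236)
step 4: θ'=1.5236 (R=-2.0000) → pose (-0.3367, -0.1861, 1.5236)
step 5: θ'=-0.2264 (R=1.1429) → pose (-1.7348, -1.2459, -0.2264)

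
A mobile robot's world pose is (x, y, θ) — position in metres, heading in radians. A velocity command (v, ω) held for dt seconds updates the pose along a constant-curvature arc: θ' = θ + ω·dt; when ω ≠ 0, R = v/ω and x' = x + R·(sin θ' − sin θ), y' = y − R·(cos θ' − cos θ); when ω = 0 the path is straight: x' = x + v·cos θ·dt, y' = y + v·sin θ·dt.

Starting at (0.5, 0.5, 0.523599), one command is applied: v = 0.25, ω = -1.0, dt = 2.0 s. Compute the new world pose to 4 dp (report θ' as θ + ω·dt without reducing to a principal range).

θ' = 0.5236 + -1.0·2.0 = -1.4764
R = v/ω = 0.25/-1.0 = -0.2500
x' = 0.5 + -0.2500·(sin -1.4764 − sin 0.5236) = 0.8739
y' = 0.5 − -0.2500·(cos -1.4764 − cos 0.5236) = 0.3071

(0.8739, 0.3071, -1.4764)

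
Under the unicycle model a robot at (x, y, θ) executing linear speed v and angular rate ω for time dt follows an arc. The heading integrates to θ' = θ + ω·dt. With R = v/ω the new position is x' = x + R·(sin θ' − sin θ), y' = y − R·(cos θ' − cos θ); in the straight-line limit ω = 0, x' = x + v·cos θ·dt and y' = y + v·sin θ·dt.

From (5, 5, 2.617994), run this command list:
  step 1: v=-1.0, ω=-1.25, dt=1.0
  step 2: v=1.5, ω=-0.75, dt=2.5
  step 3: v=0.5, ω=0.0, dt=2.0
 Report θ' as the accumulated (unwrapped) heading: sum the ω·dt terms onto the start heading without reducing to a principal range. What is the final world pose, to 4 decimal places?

(9.1879, 5.0061, -0.5070)

step 1: θ'=1.3680 (R=0.8000) → pose (5.3836, 4.1460, 1.3680)
step 2: θ'=-0.5070 (R=-2.0000) → pose (8.3137, 5.4916, -0.5070)
step 3: θ'=-0.5070 (straight) → pose (9.1879, 5.0061, -0.5070)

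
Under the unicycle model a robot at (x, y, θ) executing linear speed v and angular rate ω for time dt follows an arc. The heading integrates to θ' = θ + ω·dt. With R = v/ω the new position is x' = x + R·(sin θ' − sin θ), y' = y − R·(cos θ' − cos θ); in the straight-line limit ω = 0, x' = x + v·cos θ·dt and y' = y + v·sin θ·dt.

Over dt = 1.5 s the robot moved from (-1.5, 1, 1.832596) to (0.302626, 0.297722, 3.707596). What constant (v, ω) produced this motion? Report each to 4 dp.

v = -1.5000, ω = 1.2500

Δθ = 3.707596 − 1.832596 = 1.875000
ω = Δθ/dt = 1.875000/1.5 = 1.2500
R = Δx/(sin θ' − sin θ) = -1.2000
v = R·ω = -1.2000·1.2500 = -1.5000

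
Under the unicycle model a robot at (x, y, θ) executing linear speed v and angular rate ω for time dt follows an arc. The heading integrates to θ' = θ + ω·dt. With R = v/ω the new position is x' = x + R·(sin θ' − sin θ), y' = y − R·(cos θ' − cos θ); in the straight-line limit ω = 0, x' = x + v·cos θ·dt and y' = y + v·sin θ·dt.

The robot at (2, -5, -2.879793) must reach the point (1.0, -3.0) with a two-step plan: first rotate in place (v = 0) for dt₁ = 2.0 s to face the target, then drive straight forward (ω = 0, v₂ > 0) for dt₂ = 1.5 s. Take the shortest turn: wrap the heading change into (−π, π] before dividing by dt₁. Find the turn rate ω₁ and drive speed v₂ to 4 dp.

heading to target = atan2(-3−-5, 1−2) = 2.0344
Δθ = wrap(2.0344 − -2.8798) = -1.3689; ω₁ = Δθ/dt₁ = -0.6845
distance = √((1−2)² + (-3−-5)²) = 2.2361; v₂ = distance/dt₂ = 1.4907

ω₁ = -0.6845, v₂ = 1.4907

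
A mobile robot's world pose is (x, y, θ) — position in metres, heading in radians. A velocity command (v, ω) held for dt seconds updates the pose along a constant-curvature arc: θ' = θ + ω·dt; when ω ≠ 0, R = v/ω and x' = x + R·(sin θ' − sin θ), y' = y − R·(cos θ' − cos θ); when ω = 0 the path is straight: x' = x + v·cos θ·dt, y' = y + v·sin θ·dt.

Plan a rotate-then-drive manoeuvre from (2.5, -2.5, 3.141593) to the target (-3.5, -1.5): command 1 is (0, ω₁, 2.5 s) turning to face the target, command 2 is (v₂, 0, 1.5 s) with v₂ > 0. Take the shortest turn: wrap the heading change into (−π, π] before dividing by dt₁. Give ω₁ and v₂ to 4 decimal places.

heading to target = atan2(-1.5−-2.5, -3.5−2.5) = 2.9764
Δθ = wrap(2.9764 − 3.1416) = -0.1651; ω₁ = Δθ/dt₁ = -0.0661
distance = √((-3.5−2.5)² + (-1.5−-2.5)²) = 6.0828; v₂ = distance/dt₂ = 4.0552

ω₁ = -0.0661, v₂ = 4.0552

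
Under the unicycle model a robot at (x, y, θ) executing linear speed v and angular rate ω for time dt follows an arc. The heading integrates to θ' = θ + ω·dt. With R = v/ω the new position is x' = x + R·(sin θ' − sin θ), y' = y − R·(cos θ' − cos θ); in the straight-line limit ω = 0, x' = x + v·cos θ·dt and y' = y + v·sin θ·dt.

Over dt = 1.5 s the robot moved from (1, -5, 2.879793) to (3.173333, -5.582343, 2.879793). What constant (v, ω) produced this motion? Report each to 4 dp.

Δθ = 2.879793 − 2.879793 = 0.000000
ω = Δθ/dt = 0.000000/1.5 = 0.0000
ω = 0 → v = (Δx·cos θ + Δy·sin θ)/dt = -1.5000

v = -1.5000, ω = 0.0000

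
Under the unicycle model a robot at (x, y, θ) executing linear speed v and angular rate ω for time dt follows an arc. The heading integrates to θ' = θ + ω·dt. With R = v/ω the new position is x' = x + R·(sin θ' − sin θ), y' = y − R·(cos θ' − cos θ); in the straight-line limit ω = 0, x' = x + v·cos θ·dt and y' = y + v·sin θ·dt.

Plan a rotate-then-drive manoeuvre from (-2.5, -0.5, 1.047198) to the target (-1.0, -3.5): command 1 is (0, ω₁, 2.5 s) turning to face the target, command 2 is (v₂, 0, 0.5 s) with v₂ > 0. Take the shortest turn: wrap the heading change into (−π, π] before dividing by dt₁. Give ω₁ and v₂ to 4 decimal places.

heading to target = atan2(-3.5−-0.5, -1−-2.5) = -1.1071
Δθ = wrap(-1.1071 − 1.0472) = -2.1543; ω₁ = Δθ/dt₁ = -0.8617
distance = √((-1−-2.5)² + (-3.5−-0.5)²) = 3.3541; v₂ = distance/dt₂ = 6.7082

ω₁ = -0.8617, v₂ = 6.7082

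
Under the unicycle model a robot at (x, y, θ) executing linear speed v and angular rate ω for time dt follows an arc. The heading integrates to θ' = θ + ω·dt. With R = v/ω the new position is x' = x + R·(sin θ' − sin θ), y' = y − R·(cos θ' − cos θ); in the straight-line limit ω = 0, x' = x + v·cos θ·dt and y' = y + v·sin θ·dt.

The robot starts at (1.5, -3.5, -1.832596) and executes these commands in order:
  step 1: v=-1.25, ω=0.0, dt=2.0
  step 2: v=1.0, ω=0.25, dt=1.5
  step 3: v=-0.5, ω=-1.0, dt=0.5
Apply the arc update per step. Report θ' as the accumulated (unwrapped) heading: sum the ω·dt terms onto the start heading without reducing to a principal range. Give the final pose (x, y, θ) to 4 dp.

(2.0701, -2.3272, -1.9576)

step 1: θ'=-1.8326 (straight) → pose (2.1470, -1.0852, -1.8326)
step 2: θ'=-1.4576 (R=4.0000) → pose (2.0364, -2.5723, -1.4576)
step 3: θ'=-1.9576 (R=0.5000) → pose (2.0701, -2.3272, -1.9576)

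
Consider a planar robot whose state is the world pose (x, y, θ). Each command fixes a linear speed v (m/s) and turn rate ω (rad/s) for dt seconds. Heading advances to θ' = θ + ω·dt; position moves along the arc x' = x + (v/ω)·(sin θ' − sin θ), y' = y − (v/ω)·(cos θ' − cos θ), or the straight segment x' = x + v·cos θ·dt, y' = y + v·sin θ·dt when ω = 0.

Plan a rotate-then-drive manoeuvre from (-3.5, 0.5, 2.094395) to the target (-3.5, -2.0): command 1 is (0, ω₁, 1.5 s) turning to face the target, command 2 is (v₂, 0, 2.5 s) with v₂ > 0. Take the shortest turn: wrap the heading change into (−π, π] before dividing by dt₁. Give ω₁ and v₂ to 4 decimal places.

heading to target = atan2(-2−0.5, -3.5−-3.5) = -1.5708
Δθ = wrap(-1.5708 − 2.0944) = 2.6180; ω₁ = Δθ/dt₁ = 1.7453
distance = √((-3.5−-3.5)² + (-2−0.5)²) = 2.5000; v₂ = distance/dt₂ = 1.0000

ω₁ = 1.7453, v₂ = 1.0000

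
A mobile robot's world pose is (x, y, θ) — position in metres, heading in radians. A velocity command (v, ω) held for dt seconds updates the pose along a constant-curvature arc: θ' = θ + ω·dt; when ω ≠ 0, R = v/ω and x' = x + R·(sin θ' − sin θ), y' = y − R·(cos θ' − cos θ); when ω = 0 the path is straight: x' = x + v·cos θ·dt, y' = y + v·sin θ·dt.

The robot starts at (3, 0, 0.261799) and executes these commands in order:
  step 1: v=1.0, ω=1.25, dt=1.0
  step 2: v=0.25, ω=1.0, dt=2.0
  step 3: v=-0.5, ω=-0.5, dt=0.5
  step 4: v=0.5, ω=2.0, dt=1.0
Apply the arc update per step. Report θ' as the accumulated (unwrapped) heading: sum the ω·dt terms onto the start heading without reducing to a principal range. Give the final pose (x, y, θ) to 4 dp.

step 1: θ'=1.5118 (R=0.8000) → pose (3.5916, 0.7256, 1.5118)
step 2: θ'=3.5118 (R=0.2500) → pose (3.2515, 0.9734, 3.5118)
step 3: θ'=3.2618 (R=1.0000) → pose (3.4934, 1.0339, 3.2618)
step 4: θ'=5.2618 (R=0.2500) → pose (3.3102, 0.6552, 5.2618)

(3.3102, 0.6552, 5.2618)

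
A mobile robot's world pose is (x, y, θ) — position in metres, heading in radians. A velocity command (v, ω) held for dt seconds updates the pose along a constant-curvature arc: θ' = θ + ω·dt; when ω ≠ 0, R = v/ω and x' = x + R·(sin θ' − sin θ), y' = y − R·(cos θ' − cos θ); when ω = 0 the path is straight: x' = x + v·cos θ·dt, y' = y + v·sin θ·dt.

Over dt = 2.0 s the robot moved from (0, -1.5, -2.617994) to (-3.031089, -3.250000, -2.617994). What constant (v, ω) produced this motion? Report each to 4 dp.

Δθ = -2.617994 − -2.617994 = 0.000000
ω = Δθ/dt = 0.000000/2.0 = 0.0000
ω = 0 → v = (Δx·cos θ + Δy·sin θ)/dt = 1.7500

v = 1.7500, ω = 0.0000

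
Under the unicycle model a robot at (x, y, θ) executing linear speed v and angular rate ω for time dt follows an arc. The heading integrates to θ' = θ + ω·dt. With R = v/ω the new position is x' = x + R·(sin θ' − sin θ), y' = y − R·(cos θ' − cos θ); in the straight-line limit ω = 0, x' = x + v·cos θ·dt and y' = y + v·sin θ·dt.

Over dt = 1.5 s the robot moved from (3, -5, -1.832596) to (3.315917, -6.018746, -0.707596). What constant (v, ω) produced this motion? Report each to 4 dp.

v = 0.7500, ω = 0.7500

Δθ = -0.707596 − -1.832596 = 1.125000
ω = Δθ/dt = 1.125000/1.5 = 0.7500
R = −Δy/(cos θ' − cos θ) = 1.0000
v = R·ω = 1.0000·0.7500 = 0.7500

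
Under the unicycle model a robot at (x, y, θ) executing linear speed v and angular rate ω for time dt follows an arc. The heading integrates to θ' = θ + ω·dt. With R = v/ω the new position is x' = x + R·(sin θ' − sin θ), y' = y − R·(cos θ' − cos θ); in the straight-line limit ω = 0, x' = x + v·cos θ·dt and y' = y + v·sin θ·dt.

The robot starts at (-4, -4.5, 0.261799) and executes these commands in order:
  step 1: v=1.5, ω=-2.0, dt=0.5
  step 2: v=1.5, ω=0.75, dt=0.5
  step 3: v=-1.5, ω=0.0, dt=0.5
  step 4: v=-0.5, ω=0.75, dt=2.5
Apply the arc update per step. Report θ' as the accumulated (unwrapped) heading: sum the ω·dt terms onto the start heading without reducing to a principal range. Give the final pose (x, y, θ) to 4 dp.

step 1: θ'=-0.7382 (R=-0.7500) → pose (-3.3012, -4.6697, -0.7382)
step 2: θ'=-0.3632 (R=2.0000) → pose (-2.6658, -5.0599, -0.3632)
step 3: θ'=-0.3632 (straight) → pose (-3.3669, -4.7934, -0.3632)
step 4: θ'=1.5118 (R=-0.6667) → pose (-4.2692, -5.3773, 1.5118)

(-4.2692, -5.3773, 1.5118)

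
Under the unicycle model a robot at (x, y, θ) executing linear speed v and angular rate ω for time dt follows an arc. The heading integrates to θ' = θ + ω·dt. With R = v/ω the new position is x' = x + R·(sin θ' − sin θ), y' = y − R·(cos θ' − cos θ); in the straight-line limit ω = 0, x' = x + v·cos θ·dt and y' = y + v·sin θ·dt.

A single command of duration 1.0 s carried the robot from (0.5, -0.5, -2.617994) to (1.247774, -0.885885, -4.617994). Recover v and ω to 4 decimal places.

Δθ = -4.617994 − -2.617994 = -2.000000
ω = Δθ/dt = -2.000000/1.0 = -2.0000
R = Δx/(sin θ' − sin θ) = 0.5000
v = R·ω = 0.5000·-2.0000 = -1.0000

v = -1.0000, ω = -2.0000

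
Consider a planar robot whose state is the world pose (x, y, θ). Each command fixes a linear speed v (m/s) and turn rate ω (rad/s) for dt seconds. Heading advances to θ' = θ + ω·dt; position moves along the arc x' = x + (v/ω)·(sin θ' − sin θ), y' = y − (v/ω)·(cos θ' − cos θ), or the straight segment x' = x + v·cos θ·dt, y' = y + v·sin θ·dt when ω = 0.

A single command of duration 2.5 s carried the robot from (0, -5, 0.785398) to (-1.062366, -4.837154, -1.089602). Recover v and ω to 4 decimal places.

Δθ = -1.089602 − 0.785398 = -1.875000
ω = Δθ/dt = -1.875000/2.5 = -0.7500
R = Δx/(sin θ' − sin θ) = 0.6667
v = R·ω = 0.6667·-0.7500 = -0.5000

v = -0.5000, ω = -0.7500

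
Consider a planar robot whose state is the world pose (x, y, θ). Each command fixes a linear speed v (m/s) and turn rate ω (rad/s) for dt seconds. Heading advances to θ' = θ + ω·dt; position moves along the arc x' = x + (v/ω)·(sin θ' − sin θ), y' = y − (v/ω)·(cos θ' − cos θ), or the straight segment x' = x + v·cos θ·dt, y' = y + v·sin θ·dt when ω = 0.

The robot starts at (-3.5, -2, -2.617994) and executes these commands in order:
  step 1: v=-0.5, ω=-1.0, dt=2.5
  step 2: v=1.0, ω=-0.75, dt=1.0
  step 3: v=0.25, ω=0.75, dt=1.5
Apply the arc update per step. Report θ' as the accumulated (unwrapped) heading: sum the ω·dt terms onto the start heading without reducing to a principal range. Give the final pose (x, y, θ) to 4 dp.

step 1: θ'=-5.1180 (R=0.5000) → pose (-2.7906, -2.6303, -5.1180)
step 2: θ'=-5.8680 (R=-1.3333) → pose (-2.1032, -1.9363, -5.8680)
step 3: θ'=-4.7430 (R=0.3333) → pose (-1.9045, -1.6415, -4.7430)

(-1.9045, -1.6415, -4.7430)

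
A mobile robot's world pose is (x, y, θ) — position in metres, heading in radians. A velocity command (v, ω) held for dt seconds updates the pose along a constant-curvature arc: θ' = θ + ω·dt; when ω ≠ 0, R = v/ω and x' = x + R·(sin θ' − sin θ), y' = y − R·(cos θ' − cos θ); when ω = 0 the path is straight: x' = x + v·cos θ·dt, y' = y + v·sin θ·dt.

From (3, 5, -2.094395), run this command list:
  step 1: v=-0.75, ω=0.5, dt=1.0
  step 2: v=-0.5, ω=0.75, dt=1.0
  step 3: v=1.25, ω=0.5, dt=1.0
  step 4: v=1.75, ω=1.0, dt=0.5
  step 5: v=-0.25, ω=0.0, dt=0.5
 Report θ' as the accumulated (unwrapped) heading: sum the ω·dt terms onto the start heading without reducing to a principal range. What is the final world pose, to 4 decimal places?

step 1: θ'=-1.5944 (R=-1.5000) → pose (3.2005, 5.7146, -1.5944)
step 2: θ'=-0.8444 (R=-0.6667) → pose (3.0324, 6.1731, -0.8444)
step 3: θ'=-0.3444 (R=2.5000) → pose (4.0573, 5.4804, -0.3444)
step 4: θ'=0.1556 (R=1.7500) → pose (4.9194, 5.3988, 0.1556)
step 5: θ'=0.1556 (straight) → pose (4.7959, 5.3794, 0.1556)

(4.7959, 5.3794, 0.1556)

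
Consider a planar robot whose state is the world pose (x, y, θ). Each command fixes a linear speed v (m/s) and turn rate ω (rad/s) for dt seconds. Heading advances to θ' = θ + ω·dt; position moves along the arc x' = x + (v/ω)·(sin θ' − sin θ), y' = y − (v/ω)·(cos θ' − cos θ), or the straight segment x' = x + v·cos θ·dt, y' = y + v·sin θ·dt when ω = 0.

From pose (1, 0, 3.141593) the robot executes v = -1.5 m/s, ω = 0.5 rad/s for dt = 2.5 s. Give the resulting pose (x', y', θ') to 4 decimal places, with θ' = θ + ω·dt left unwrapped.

θ' = 3.1416 + 0.5·2.5 = 4.3916
R = v/ω = -1.5/0.5 = -3.0000
x' = 1 + -3.0000·(sin 4.3916 − sin 3.1416) = 3.8470
y' = 0 − -3.0000·(cos 4.3916 − cos 3.1416) = 2.0540

(3.8470, 2.0540, 4.3916)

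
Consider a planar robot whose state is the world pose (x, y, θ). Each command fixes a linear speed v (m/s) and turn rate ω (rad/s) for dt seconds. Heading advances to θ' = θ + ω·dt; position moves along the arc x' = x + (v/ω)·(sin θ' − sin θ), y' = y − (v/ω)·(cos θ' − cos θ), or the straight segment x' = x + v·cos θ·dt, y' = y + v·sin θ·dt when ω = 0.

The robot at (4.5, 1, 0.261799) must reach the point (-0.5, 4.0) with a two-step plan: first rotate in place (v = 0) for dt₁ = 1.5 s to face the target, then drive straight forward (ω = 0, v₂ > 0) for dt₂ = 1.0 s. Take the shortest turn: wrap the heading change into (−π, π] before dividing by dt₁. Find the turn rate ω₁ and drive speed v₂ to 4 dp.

heading to target = atan2(4−1, -0.5−4.5) = 2.6012
Δθ = wrap(2.6012 − 0.2618) = 2.3394; ω₁ = Δθ/dt₁ = 1.5596
distance = √((-0.5−4.5)² + (4−1)²) = 5.8310; v₂ = distance/dt₂ = 5.8310

ω₁ = 1.5596, v₂ = 5.8310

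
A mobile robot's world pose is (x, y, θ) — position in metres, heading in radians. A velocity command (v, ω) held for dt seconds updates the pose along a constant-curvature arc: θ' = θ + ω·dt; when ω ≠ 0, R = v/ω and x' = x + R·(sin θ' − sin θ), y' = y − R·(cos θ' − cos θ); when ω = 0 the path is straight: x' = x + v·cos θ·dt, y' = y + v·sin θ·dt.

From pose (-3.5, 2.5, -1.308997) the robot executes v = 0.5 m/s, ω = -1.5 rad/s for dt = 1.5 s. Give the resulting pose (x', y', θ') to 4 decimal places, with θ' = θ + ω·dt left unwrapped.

(-3.9571, 2.1090, -3.5590)

θ' = -1.3090 + -1.5·1.5 = -3.5590
R = v/ω = 0.5/-1.5 = -0.3333
x' = -3.5 + -0.3333·(sin -3.5590 − sin -1.3090) = -3.9571
y' = 2.5 − -0.3333·(cos -3.5590 − cos -1.3090) = 2.1090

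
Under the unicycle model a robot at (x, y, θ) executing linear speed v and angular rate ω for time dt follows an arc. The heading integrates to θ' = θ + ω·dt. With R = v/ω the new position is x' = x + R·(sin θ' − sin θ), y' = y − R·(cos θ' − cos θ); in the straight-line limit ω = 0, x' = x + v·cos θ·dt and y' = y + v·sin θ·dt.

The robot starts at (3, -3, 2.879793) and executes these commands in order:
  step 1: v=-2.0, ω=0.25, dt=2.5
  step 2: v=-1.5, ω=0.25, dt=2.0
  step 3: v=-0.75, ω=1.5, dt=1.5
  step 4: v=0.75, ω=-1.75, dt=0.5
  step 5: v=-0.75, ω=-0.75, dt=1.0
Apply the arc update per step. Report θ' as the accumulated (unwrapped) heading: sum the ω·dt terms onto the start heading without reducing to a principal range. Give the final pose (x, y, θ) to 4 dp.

(10.0882, 0.3209, 4.6298)

step 1: θ'=3.5048 (R=-8.0000) → pose (7.9127, -2.7507, 3.5048)
step 2: θ'=4.0048 (R=-6.0000) → pose (10.3406, -1.0422, 4.0048)
step 3: θ'=6.2548 (R=-0.5000) → pose (9.9749, -0.2174, 6.2548)
step 4: θ'=5.3798 (R=-0.4286) → pose (10.2993, -0.3805, 5.3798)
step 5: θ'=4.6298 (R=1.0000) → pose (10.0882, 0.3209, 4.6298)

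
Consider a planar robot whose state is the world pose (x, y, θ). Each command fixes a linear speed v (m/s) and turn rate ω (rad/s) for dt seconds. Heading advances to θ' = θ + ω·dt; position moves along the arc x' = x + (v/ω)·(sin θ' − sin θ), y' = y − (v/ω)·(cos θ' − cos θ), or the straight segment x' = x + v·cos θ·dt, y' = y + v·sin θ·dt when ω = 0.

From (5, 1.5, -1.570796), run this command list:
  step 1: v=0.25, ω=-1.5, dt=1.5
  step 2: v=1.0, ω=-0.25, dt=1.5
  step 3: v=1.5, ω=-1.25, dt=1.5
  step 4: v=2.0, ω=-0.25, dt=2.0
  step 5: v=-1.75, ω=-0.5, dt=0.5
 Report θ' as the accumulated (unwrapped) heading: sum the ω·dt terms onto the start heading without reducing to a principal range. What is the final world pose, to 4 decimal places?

step 1: θ'=-3.8208 (R=-0.1667) → pose (4.7286, 1.3703, -3.8208)
step 2: θ'=-4.1958 (R=-4.0000) → pose (3.7633, 2.5069, -4.1958)
step 3: θ'=-6.0708 (R=-1.2000) → pose (4.5538, 4.2727, -6.0708)
step 4: θ'=-6.5708 (R=-8.0000) → pose (8.5094, 4.1238, -6.5708)
step 5: θ'=-6.8208 (R=3.5000) → pose (7.7099, 4.4738, -6.8208)

(7.7099, 4.4738, -6.8208)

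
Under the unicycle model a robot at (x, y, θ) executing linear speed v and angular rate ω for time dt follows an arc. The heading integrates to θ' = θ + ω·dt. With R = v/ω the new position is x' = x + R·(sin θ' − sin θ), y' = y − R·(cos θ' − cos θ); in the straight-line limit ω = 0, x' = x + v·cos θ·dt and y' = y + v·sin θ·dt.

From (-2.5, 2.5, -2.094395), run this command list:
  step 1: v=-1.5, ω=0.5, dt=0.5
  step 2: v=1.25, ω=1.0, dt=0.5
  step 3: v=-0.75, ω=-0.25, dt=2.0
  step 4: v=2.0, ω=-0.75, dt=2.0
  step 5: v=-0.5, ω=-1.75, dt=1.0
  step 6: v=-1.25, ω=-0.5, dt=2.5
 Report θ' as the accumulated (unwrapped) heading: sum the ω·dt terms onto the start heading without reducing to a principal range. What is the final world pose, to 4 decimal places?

(-7.5590, 0.2139, -6.3444)

step 1: θ'=-1.8444 (R=-3.0000) → pose (-2.2097, 3.1894, -1.8444)
step 2: θ'=-1.3444 (R=1.2500) → pose (-2.2243, 2.5711, -1.3444)
step 3: θ'=-1.8444 (R=3.0000) → pose (-2.1892, 4.0551, -1.8444)
step 4: θ'=-3.3444 (R=-2.6667) → pose (-5.2938, 2.1636, -3.3444)
step 5: θ'=-5.0944 (R=0.2857) → pose (-5.0862, 1.7772, -5.0944)
step 6: θ'=-6.3444 (R=2.5000) → pose (-7.5590, 0.2139, -6.3444)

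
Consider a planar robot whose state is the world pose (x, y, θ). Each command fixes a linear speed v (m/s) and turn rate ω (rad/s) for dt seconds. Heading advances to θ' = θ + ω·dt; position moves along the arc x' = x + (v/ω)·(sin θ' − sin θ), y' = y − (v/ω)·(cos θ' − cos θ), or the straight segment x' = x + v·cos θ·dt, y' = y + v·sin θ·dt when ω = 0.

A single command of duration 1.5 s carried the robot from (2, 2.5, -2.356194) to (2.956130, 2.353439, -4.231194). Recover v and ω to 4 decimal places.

Δθ = -4.231194 − -2.356194 = -1.875000
ω = Δθ/dt = -1.875000/1.5 = -1.2500
R = Δx/(sin θ' − sin θ) = 0.6000
v = R·ω = 0.6000·-1.2500 = -0.7500

v = -0.7500, ω = -1.2500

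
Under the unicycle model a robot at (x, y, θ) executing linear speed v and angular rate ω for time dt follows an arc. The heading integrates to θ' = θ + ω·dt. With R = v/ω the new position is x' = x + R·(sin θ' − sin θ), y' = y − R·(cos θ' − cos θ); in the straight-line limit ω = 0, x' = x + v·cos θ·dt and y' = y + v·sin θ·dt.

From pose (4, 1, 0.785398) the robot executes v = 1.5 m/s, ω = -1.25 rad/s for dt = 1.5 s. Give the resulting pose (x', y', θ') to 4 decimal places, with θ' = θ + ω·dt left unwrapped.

(5.9123, 0.7069, -1.0896)

θ' = 0.7854 + -1.25·1.5 = -1.0896
R = v/ω = 1.5/-1.25 = -1.2000
x' = 4 + -1.2000·(sin -1.0896 − sin 0.7854) = 5.9123
y' = 1 − -1.2000·(cos -1.0896 − cos 0.7854) = 0.7069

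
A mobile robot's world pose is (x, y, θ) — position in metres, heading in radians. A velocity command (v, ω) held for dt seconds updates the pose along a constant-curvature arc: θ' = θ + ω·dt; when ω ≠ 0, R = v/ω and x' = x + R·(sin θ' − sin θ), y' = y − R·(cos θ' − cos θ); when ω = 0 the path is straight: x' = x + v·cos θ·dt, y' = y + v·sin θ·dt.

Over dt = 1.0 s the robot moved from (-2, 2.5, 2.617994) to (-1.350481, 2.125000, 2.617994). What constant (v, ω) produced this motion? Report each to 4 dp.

Δθ = 2.617994 − 2.617994 = 0.000000
ω = Δθ/dt = 0.000000/1.0 = 0.0000
ω = 0 → v = (Δx·cos θ + Δy·sin θ)/dt = -0.7500

v = -0.7500, ω = 0.0000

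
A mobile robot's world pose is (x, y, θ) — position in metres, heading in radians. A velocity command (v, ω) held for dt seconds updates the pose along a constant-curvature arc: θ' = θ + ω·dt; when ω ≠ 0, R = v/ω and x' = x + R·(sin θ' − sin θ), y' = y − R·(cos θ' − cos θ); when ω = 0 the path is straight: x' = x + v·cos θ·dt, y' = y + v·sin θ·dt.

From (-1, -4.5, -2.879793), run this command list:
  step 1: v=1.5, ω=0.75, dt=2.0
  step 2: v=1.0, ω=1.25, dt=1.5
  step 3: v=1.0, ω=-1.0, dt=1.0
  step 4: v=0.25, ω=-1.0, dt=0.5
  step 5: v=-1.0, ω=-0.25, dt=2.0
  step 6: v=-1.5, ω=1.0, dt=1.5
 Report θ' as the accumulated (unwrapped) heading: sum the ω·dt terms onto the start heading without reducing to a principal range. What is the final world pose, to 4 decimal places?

(-2.3361, -4.1706, -0.0048)

step 1: θ'=-1.3798 (R=2.0000) → pose (-2.4460, -6.8115, -1.3798)
step 2: θ'=0.4952 (R=0.8000) → pose (-1.2804, -7.3636, 0.4952)
step 3: θ'=-0.5048 (R=-1.0000) → pose (-0.3215, -7.3682, -0.5048)
step 4: θ'=-1.0048 (R=-0.2500) → pose (-0.2314, -7.4529, -1.0048)
step 5: θ'=-1.5048 (R=4.0000) → pose (-0.8465, -5.5717, -1.5048)
step 6: θ'=-0.0048 (R=-1.5000) → pose (-2.3361, -4.1706, -0.0048)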